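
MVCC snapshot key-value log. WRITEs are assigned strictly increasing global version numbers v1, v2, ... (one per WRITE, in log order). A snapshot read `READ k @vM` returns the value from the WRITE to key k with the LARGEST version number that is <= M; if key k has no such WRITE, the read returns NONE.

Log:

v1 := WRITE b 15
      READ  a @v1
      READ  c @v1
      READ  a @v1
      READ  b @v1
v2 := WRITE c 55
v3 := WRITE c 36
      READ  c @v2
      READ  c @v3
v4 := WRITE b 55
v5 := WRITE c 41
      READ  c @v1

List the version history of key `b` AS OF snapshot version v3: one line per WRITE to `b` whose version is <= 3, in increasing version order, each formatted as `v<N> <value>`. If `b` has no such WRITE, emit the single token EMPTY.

Answer: v1 15

Derivation:
Scan writes for key=b with version <= 3:
  v1 WRITE b 15 -> keep
  v2 WRITE c 55 -> skip
  v3 WRITE c 36 -> skip
  v4 WRITE b 55 -> drop (> snap)
  v5 WRITE c 41 -> skip
Collected: [(1, 15)]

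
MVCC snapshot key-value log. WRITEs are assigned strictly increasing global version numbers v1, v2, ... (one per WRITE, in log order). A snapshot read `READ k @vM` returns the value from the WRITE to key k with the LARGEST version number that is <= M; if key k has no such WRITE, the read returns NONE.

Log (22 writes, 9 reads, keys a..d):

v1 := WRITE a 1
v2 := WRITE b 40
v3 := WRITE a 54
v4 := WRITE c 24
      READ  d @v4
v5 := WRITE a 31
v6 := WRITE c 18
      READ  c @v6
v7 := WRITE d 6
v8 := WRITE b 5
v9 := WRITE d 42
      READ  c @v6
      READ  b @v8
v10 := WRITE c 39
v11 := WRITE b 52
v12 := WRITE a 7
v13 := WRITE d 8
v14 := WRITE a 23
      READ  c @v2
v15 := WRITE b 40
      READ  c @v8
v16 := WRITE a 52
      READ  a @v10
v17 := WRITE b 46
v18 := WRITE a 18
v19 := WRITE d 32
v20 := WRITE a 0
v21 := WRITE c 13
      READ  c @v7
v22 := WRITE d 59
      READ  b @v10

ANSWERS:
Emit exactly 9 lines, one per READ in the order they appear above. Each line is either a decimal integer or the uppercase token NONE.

Answer: NONE
18
18
5
NONE
18
31
18
5

Derivation:
v1: WRITE a=1  (a history now [(1, 1)])
v2: WRITE b=40  (b history now [(2, 40)])
v3: WRITE a=54  (a history now [(1, 1), (3, 54)])
v4: WRITE c=24  (c history now [(4, 24)])
READ d @v4: history=[] -> no version <= 4 -> NONE
v5: WRITE a=31  (a history now [(1, 1), (3, 54), (5, 31)])
v6: WRITE c=18  (c history now [(4, 24), (6, 18)])
READ c @v6: history=[(4, 24), (6, 18)] -> pick v6 -> 18
v7: WRITE d=6  (d history now [(7, 6)])
v8: WRITE b=5  (b history now [(2, 40), (8, 5)])
v9: WRITE d=42  (d history now [(7, 6), (9, 42)])
READ c @v6: history=[(4, 24), (6, 18)] -> pick v6 -> 18
READ b @v8: history=[(2, 40), (8, 5)] -> pick v8 -> 5
v10: WRITE c=39  (c history now [(4, 24), (6, 18), (10, 39)])
v11: WRITE b=52  (b history now [(2, 40), (8, 5), (11, 52)])
v12: WRITE a=7  (a history now [(1, 1), (3, 54), (5, 31), (12, 7)])
v13: WRITE d=8  (d history now [(7, 6), (9, 42), (13, 8)])
v14: WRITE a=23  (a history now [(1, 1), (3, 54), (5, 31), (12, 7), (14, 23)])
READ c @v2: history=[(4, 24), (6, 18), (10, 39)] -> no version <= 2 -> NONE
v15: WRITE b=40  (b history now [(2, 40), (8, 5), (11, 52), (15, 40)])
READ c @v8: history=[(4, 24), (6, 18), (10, 39)] -> pick v6 -> 18
v16: WRITE a=52  (a history now [(1, 1), (3, 54), (5, 31), (12, 7), (14, 23), (16, 52)])
READ a @v10: history=[(1, 1), (3, 54), (5, 31), (12, 7), (14, 23), (16, 52)] -> pick v5 -> 31
v17: WRITE b=46  (b history now [(2, 40), (8, 5), (11, 52), (15, 40), (17, 46)])
v18: WRITE a=18  (a history now [(1, 1), (3, 54), (5, 31), (12, 7), (14, 23), (16, 52), (18, 18)])
v19: WRITE d=32  (d history now [(7, 6), (9, 42), (13, 8), (19, 32)])
v20: WRITE a=0  (a history now [(1, 1), (3, 54), (5, 31), (12, 7), (14, 23), (16, 52), (18, 18), (20, 0)])
v21: WRITE c=13  (c history now [(4, 24), (6, 18), (10, 39), (21, 13)])
READ c @v7: history=[(4, 24), (6, 18), (10, 39), (21, 13)] -> pick v6 -> 18
v22: WRITE d=59  (d history now [(7, 6), (9, 42), (13, 8), (19, 32), (22, 59)])
READ b @v10: history=[(2, 40), (8, 5), (11, 52), (15, 40), (17, 46)] -> pick v8 -> 5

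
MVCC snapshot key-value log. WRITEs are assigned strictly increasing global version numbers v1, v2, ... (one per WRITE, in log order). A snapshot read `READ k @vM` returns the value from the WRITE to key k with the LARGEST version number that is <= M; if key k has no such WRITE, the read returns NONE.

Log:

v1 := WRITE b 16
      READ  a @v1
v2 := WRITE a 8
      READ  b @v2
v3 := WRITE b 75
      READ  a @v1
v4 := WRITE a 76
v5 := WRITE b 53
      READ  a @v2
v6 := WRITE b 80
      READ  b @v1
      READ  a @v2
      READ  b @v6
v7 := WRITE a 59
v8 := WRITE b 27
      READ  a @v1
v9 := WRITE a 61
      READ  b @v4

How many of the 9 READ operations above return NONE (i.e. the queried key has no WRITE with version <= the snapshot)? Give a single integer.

v1: WRITE b=16  (b history now [(1, 16)])
READ a @v1: history=[] -> no version <= 1 -> NONE
v2: WRITE a=8  (a history now [(2, 8)])
READ b @v2: history=[(1, 16)] -> pick v1 -> 16
v3: WRITE b=75  (b history now [(1, 16), (3, 75)])
READ a @v1: history=[(2, 8)] -> no version <= 1 -> NONE
v4: WRITE a=76  (a history now [(2, 8), (4, 76)])
v5: WRITE b=53  (b history now [(1, 16), (3, 75), (5, 53)])
READ a @v2: history=[(2, 8), (4, 76)] -> pick v2 -> 8
v6: WRITE b=80  (b history now [(1, 16), (3, 75), (5, 53), (6, 80)])
READ b @v1: history=[(1, 16), (3, 75), (5, 53), (6, 80)] -> pick v1 -> 16
READ a @v2: history=[(2, 8), (4, 76)] -> pick v2 -> 8
READ b @v6: history=[(1, 16), (3, 75), (5, 53), (6, 80)] -> pick v6 -> 80
v7: WRITE a=59  (a history now [(2, 8), (4, 76), (7, 59)])
v8: WRITE b=27  (b history now [(1, 16), (3, 75), (5, 53), (6, 80), (8, 27)])
READ a @v1: history=[(2, 8), (4, 76), (7, 59)] -> no version <= 1 -> NONE
v9: WRITE a=61  (a history now [(2, 8), (4, 76), (7, 59), (9, 61)])
READ b @v4: history=[(1, 16), (3, 75), (5, 53), (6, 80), (8, 27)] -> pick v3 -> 75
Read results in order: ['NONE', '16', 'NONE', '8', '16', '8', '80', 'NONE', '75']
NONE count = 3

Answer: 3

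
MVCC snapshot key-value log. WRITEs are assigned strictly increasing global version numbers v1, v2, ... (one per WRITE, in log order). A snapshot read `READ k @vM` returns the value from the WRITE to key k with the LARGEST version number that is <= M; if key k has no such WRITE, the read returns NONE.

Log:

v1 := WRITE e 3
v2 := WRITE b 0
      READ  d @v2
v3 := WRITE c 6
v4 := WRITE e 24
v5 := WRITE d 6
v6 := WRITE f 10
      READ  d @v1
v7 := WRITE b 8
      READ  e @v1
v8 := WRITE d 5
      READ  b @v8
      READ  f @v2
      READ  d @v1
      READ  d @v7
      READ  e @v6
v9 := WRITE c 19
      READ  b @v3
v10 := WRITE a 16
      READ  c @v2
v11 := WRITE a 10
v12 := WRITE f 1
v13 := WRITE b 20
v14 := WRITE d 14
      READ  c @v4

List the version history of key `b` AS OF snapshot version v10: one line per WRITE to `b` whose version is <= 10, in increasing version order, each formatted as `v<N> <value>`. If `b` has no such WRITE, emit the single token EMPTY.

Scan writes for key=b with version <= 10:
  v1 WRITE e 3 -> skip
  v2 WRITE b 0 -> keep
  v3 WRITE c 6 -> skip
  v4 WRITE e 24 -> skip
  v5 WRITE d 6 -> skip
  v6 WRITE f 10 -> skip
  v7 WRITE b 8 -> keep
  v8 WRITE d 5 -> skip
  v9 WRITE c 19 -> skip
  v10 WRITE a 16 -> skip
  v11 WRITE a 10 -> skip
  v12 WRITE f 1 -> skip
  v13 WRITE b 20 -> drop (> snap)
  v14 WRITE d 14 -> skip
Collected: [(2, 0), (7, 8)]

Answer: v2 0
v7 8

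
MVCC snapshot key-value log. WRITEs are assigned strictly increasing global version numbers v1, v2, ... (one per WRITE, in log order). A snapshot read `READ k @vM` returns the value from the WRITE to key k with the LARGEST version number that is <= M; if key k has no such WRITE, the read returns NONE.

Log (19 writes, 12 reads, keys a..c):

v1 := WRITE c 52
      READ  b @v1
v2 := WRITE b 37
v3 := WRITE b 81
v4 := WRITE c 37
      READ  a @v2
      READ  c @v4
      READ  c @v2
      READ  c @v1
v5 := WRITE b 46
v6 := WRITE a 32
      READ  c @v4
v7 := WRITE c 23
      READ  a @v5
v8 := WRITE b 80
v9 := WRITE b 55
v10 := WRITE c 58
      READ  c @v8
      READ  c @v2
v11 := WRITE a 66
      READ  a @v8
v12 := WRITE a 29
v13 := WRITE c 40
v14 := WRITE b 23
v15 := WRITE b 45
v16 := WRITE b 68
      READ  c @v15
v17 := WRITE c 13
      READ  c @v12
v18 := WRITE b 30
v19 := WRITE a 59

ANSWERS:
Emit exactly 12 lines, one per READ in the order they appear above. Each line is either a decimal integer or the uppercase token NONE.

Answer: NONE
NONE
37
52
52
37
NONE
23
52
32
40
58

Derivation:
v1: WRITE c=52  (c history now [(1, 52)])
READ b @v1: history=[] -> no version <= 1 -> NONE
v2: WRITE b=37  (b history now [(2, 37)])
v3: WRITE b=81  (b history now [(2, 37), (3, 81)])
v4: WRITE c=37  (c history now [(1, 52), (4, 37)])
READ a @v2: history=[] -> no version <= 2 -> NONE
READ c @v4: history=[(1, 52), (4, 37)] -> pick v4 -> 37
READ c @v2: history=[(1, 52), (4, 37)] -> pick v1 -> 52
READ c @v1: history=[(1, 52), (4, 37)] -> pick v1 -> 52
v5: WRITE b=46  (b history now [(2, 37), (3, 81), (5, 46)])
v6: WRITE a=32  (a history now [(6, 32)])
READ c @v4: history=[(1, 52), (4, 37)] -> pick v4 -> 37
v7: WRITE c=23  (c history now [(1, 52), (4, 37), (7, 23)])
READ a @v5: history=[(6, 32)] -> no version <= 5 -> NONE
v8: WRITE b=80  (b history now [(2, 37), (3, 81), (5, 46), (8, 80)])
v9: WRITE b=55  (b history now [(2, 37), (3, 81), (5, 46), (8, 80), (9, 55)])
v10: WRITE c=58  (c history now [(1, 52), (4, 37), (7, 23), (10, 58)])
READ c @v8: history=[(1, 52), (4, 37), (7, 23), (10, 58)] -> pick v7 -> 23
READ c @v2: history=[(1, 52), (4, 37), (7, 23), (10, 58)] -> pick v1 -> 52
v11: WRITE a=66  (a history now [(6, 32), (11, 66)])
READ a @v8: history=[(6, 32), (11, 66)] -> pick v6 -> 32
v12: WRITE a=29  (a history now [(6, 32), (11, 66), (12, 29)])
v13: WRITE c=40  (c history now [(1, 52), (4, 37), (7, 23), (10, 58), (13, 40)])
v14: WRITE b=23  (b history now [(2, 37), (3, 81), (5, 46), (8, 80), (9, 55), (14, 23)])
v15: WRITE b=45  (b history now [(2, 37), (3, 81), (5, 46), (8, 80), (9, 55), (14, 23), (15, 45)])
v16: WRITE b=68  (b history now [(2, 37), (3, 81), (5, 46), (8, 80), (9, 55), (14, 23), (15, 45), (16, 68)])
READ c @v15: history=[(1, 52), (4, 37), (7, 23), (10, 58), (13, 40)] -> pick v13 -> 40
v17: WRITE c=13  (c history now [(1, 52), (4, 37), (7, 23), (10, 58), (13, 40), (17, 13)])
READ c @v12: history=[(1, 52), (4, 37), (7, 23), (10, 58), (13, 40), (17, 13)] -> pick v10 -> 58
v18: WRITE b=30  (b history now [(2, 37), (3, 81), (5, 46), (8, 80), (9, 55), (14, 23), (15, 45), (16, 68), (18, 30)])
v19: WRITE a=59  (a history now [(6, 32), (11, 66), (12, 29), (19, 59)])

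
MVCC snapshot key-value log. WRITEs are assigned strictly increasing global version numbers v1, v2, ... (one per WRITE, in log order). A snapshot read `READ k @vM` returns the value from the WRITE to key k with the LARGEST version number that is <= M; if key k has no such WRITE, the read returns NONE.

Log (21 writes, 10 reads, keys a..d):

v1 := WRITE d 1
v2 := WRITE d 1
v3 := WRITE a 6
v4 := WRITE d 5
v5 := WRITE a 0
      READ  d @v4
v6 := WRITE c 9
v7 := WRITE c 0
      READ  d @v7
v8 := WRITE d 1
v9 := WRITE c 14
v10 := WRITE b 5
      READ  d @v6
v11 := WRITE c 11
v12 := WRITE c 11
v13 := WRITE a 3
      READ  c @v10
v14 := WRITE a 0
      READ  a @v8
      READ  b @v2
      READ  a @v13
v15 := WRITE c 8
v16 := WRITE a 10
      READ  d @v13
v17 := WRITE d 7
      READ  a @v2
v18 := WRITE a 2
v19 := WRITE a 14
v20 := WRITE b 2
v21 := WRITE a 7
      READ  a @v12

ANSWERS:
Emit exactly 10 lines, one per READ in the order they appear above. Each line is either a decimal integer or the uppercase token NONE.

v1: WRITE d=1  (d history now [(1, 1)])
v2: WRITE d=1  (d history now [(1, 1), (2, 1)])
v3: WRITE a=6  (a history now [(3, 6)])
v4: WRITE d=5  (d history now [(1, 1), (2, 1), (4, 5)])
v5: WRITE a=0  (a history now [(3, 6), (5, 0)])
READ d @v4: history=[(1, 1), (2, 1), (4, 5)] -> pick v4 -> 5
v6: WRITE c=9  (c history now [(6, 9)])
v7: WRITE c=0  (c history now [(6, 9), (7, 0)])
READ d @v7: history=[(1, 1), (2, 1), (4, 5)] -> pick v4 -> 5
v8: WRITE d=1  (d history now [(1, 1), (2, 1), (4, 5), (8, 1)])
v9: WRITE c=14  (c history now [(6, 9), (7, 0), (9, 14)])
v10: WRITE b=5  (b history now [(10, 5)])
READ d @v6: history=[(1, 1), (2, 1), (4, 5), (8, 1)] -> pick v4 -> 5
v11: WRITE c=11  (c history now [(6, 9), (7, 0), (9, 14), (11, 11)])
v12: WRITE c=11  (c history now [(6, 9), (7, 0), (9, 14), (11, 11), (12, 11)])
v13: WRITE a=3  (a history now [(3, 6), (5, 0), (13, 3)])
READ c @v10: history=[(6, 9), (7, 0), (9, 14), (11, 11), (12, 11)] -> pick v9 -> 14
v14: WRITE a=0  (a history now [(3, 6), (5, 0), (13, 3), (14, 0)])
READ a @v8: history=[(3, 6), (5, 0), (13, 3), (14, 0)] -> pick v5 -> 0
READ b @v2: history=[(10, 5)] -> no version <= 2 -> NONE
READ a @v13: history=[(3, 6), (5, 0), (13, 3), (14, 0)] -> pick v13 -> 3
v15: WRITE c=8  (c history now [(6, 9), (7, 0), (9, 14), (11, 11), (12, 11), (15, 8)])
v16: WRITE a=10  (a history now [(3, 6), (5, 0), (13, 3), (14, 0), (16, 10)])
READ d @v13: history=[(1, 1), (2, 1), (4, 5), (8, 1)] -> pick v8 -> 1
v17: WRITE d=7  (d history now [(1, 1), (2, 1), (4, 5), (8, 1), (17, 7)])
READ a @v2: history=[(3, 6), (5, 0), (13, 3), (14, 0), (16, 10)] -> no version <= 2 -> NONE
v18: WRITE a=2  (a history now [(3, 6), (5, 0), (13, 3), (14, 0), (16, 10), (18, 2)])
v19: WRITE a=14  (a history now [(3, 6), (5, 0), (13, 3), (14, 0), (16, 10), (18, 2), (19, 14)])
v20: WRITE b=2  (b history now [(10, 5), (20, 2)])
v21: WRITE a=7  (a history now [(3, 6), (5, 0), (13, 3), (14, 0), (16, 10), (18, 2), (19, 14), (21, 7)])
READ a @v12: history=[(3, 6), (5, 0), (13, 3), (14, 0), (16, 10), (18, 2), (19, 14), (21, 7)] -> pick v5 -> 0

Answer: 5
5
5
14
0
NONE
3
1
NONE
0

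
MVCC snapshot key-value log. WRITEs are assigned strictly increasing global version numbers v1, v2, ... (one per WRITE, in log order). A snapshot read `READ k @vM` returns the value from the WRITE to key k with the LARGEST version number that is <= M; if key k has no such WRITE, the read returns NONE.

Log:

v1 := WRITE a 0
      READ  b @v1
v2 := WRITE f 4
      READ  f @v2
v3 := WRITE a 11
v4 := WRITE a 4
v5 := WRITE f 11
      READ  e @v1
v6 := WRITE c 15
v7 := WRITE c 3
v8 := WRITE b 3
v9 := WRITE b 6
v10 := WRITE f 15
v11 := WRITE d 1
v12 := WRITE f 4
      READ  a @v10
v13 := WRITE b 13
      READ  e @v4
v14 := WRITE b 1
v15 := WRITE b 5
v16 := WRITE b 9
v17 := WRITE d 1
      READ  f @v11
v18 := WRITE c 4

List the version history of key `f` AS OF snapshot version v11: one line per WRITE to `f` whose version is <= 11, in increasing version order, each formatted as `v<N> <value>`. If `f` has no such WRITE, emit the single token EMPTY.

Answer: v2 4
v5 11
v10 15

Derivation:
Scan writes for key=f with version <= 11:
  v1 WRITE a 0 -> skip
  v2 WRITE f 4 -> keep
  v3 WRITE a 11 -> skip
  v4 WRITE a 4 -> skip
  v5 WRITE f 11 -> keep
  v6 WRITE c 15 -> skip
  v7 WRITE c 3 -> skip
  v8 WRITE b 3 -> skip
  v9 WRITE b 6 -> skip
  v10 WRITE f 15 -> keep
  v11 WRITE d 1 -> skip
  v12 WRITE f 4 -> drop (> snap)
  v13 WRITE b 13 -> skip
  v14 WRITE b 1 -> skip
  v15 WRITE b 5 -> skip
  v16 WRITE b 9 -> skip
  v17 WRITE d 1 -> skip
  v18 WRITE c 4 -> skip
Collected: [(2, 4), (5, 11), (10, 15)]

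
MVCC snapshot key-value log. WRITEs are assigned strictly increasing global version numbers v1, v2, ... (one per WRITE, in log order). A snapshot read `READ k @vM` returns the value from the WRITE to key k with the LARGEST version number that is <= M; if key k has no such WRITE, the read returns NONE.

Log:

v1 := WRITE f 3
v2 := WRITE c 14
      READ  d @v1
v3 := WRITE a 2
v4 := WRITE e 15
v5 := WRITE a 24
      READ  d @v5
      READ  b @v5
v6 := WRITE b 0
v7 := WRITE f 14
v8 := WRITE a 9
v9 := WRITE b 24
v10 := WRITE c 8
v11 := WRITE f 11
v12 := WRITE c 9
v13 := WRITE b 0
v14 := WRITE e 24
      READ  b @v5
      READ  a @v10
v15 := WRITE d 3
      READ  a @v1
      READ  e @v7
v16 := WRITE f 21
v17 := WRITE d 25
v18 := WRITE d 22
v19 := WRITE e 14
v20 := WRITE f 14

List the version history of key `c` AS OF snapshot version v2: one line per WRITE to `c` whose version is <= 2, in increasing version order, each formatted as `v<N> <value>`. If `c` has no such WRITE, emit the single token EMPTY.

Answer: v2 14

Derivation:
Scan writes for key=c with version <= 2:
  v1 WRITE f 3 -> skip
  v2 WRITE c 14 -> keep
  v3 WRITE a 2 -> skip
  v4 WRITE e 15 -> skip
  v5 WRITE a 24 -> skip
  v6 WRITE b 0 -> skip
  v7 WRITE f 14 -> skip
  v8 WRITE a 9 -> skip
  v9 WRITE b 24 -> skip
  v10 WRITE c 8 -> drop (> snap)
  v11 WRITE f 11 -> skip
  v12 WRITE c 9 -> drop (> snap)
  v13 WRITE b 0 -> skip
  v14 WRITE e 24 -> skip
  v15 WRITE d 3 -> skip
  v16 WRITE f 21 -> skip
  v17 WRITE d 25 -> skip
  v18 WRITE d 22 -> skip
  v19 WRITE e 14 -> skip
  v20 WRITE f 14 -> skip
Collected: [(2, 14)]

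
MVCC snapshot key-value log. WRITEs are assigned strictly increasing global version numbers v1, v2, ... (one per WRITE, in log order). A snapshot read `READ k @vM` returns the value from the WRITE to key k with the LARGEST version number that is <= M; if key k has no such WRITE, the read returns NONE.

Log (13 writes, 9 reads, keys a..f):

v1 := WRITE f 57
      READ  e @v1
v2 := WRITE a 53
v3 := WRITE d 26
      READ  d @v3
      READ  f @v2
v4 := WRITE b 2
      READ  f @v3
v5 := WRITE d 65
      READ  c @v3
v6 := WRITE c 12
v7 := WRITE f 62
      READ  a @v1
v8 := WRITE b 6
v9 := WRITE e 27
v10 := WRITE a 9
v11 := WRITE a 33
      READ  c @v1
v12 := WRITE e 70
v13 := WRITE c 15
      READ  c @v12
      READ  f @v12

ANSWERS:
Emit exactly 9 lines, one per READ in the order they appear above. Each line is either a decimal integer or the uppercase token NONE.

v1: WRITE f=57  (f history now [(1, 57)])
READ e @v1: history=[] -> no version <= 1 -> NONE
v2: WRITE a=53  (a history now [(2, 53)])
v3: WRITE d=26  (d history now [(3, 26)])
READ d @v3: history=[(3, 26)] -> pick v3 -> 26
READ f @v2: history=[(1, 57)] -> pick v1 -> 57
v4: WRITE b=2  (b history now [(4, 2)])
READ f @v3: history=[(1, 57)] -> pick v1 -> 57
v5: WRITE d=65  (d history now [(3, 26), (5, 65)])
READ c @v3: history=[] -> no version <= 3 -> NONE
v6: WRITE c=12  (c history now [(6, 12)])
v7: WRITE f=62  (f history now [(1, 57), (7, 62)])
READ a @v1: history=[(2, 53)] -> no version <= 1 -> NONE
v8: WRITE b=6  (b history now [(4, 2), (8, 6)])
v9: WRITE e=27  (e history now [(9, 27)])
v10: WRITE a=9  (a history now [(2, 53), (10, 9)])
v11: WRITE a=33  (a history now [(2, 53), (10, 9), (11, 33)])
READ c @v1: history=[(6, 12)] -> no version <= 1 -> NONE
v12: WRITE e=70  (e history now [(9, 27), (12, 70)])
v13: WRITE c=15  (c history now [(6, 12), (13, 15)])
READ c @v12: history=[(6, 12), (13, 15)] -> pick v6 -> 12
READ f @v12: history=[(1, 57), (7, 62)] -> pick v7 -> 62

Answer: NONE
26
57
57
NONE
NONE
NONE
12
62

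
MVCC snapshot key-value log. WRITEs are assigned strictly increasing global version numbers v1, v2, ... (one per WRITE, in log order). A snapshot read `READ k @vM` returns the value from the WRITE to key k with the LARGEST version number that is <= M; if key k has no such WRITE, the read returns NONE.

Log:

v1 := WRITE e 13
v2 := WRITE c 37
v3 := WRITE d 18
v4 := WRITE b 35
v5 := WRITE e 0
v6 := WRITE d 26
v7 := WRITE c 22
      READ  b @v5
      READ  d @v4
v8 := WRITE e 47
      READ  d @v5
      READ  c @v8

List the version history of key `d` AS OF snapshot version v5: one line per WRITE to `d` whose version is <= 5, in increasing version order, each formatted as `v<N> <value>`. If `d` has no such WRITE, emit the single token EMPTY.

Answer: v3 18

Derivation:
Scan writes for key=d with version <= 5:
  v1 WRITE e 13 -> skip
  v2 WRITE c 37 -> skip
  v3 WRITE d 18 -> keep
  v4 WRITE b 35 -> skip
  v5 WRITE e 0 -> skip
  v6 WRITE d 26 -> drop (> snap)
  v7 WRITE c 22 -> skip
  v8 WRITE e 47 -> skip
Collected: [(3, 18)]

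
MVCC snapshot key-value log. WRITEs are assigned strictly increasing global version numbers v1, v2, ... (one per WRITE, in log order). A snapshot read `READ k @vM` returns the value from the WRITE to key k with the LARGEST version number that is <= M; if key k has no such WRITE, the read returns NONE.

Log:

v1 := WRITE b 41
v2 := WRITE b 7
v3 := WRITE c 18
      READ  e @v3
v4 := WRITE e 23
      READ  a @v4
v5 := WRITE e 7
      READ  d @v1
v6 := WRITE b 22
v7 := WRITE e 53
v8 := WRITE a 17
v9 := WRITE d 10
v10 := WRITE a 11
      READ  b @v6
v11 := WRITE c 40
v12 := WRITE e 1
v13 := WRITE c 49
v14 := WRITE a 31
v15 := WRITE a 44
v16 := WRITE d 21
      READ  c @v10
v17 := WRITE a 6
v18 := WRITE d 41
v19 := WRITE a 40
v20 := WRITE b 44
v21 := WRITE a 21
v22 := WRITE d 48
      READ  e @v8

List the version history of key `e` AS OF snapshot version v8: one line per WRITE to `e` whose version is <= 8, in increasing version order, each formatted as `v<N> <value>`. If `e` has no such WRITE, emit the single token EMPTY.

Scan writes for key=e with version <= 8:
  v1 WRITE b 41 -> skip
  v2 WRITE b 7 -> skip
  v3 WRITE c 18 -> skip
  v4 WRITE e 23 -> keep
  v5 WRITE e 7 -> keep
  v6 WRITE b 22 -> skip
  v7 WRITE e 53 -> keep
  v8 WRITE a 17 -> skip
  v9 WRITE d 10 -> skip
  v10 WRITE a 11 -> skip
  v11 WRITE c 40 -> skip
  v12 WRITE e 1 -> drop (> snap)
  v13 WRITE c 49 -> skip
  v14 WRITE a 31 -> skip
  v15 WRITE a 44 -> skip
  v16 WRITE d 21 -> skip
  v17 WRITE a 6 -> skip
  v18 WRITE d 41 -> skip
  v19 WRITE a 40 -> skip
  v20 WRITE b 44 -> skip
  v21 WRITE a 21 -> skip
  v22 WRITE d 48 -> skip
Collected: [(4, 23), (5, 7), (7, 53)]

Answer: v4 23
v5 7
v7 53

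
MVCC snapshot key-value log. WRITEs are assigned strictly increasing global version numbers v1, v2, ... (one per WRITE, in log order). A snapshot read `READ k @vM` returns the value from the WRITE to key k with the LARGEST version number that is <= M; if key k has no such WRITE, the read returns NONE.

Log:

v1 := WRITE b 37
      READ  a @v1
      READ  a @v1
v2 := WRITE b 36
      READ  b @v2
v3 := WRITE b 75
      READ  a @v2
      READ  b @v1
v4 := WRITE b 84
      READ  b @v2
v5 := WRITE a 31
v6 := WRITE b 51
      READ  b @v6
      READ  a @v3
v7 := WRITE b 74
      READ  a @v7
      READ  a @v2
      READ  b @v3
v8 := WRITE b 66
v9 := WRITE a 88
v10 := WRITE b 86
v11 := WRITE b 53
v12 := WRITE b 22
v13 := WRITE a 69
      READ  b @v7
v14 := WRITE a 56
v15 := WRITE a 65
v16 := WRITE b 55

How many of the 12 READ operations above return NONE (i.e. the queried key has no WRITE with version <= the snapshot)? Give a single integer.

v1: WRITE b=37  (b history now [(1, 37)])
READ a @v1: history=[] -> no version <= 1 -> NONE
READ a @v1: history=[] -> no version <= 1 -> NONE
v2: WRITE b=36  (b history now [(1, 37), (2, 36)])
READ b @v2: history=[(1, 37), (2, 36)] -> pick v2 -> 36
v3: WRITE b=75  (b history now [(1, 37), (2, 36), (3, 75)])
READ a @v2: history=[] -> no version <= 2 -> NONE
READ b @v1: history=[(1, 37), (2, 36), (3, 75)] -> pick v1 -> 37
v4: WRITE b=84  (b history now [(1, 37), (2, 36), (3, 75), (4, 84)])
READ b @v2: history=[(1, 37), (2, 36), (3, 75), (4, 84)] -> pick v2 -> 36
v5: WRITE a=31  (a history now [(5, 31)])
v6: WRITE b=51  (b history now [(1, 37), (2, 36), (3, 75), (4, 84), (6, 51)])
READ b @v6: history=[(1, 37), (2, 36), (3, 75), (4, 84), (6, 51)] -> pick v6 -> 51
READ a @v3: history=[(5, 31)] -> no version <= 3 -> NONE
v7: WRITE b=74  (b history now [(1, 37), (2, 36), (3, 75), (4, 84), (6, 51), (7, 74)])
READ a @v7: history=[(5, 31)] -> pick v5 -> 31
READ a @v2: history=[(5, 31)] -> no version <= 2 -> NONE
READ b @v3: history=[(1, 37), (2, 36), (3, 75), (4, 84), (6, 51), (7, 74)] -> pick v3 -> 75
v8: WRITE b=66  (b history now [(1, 37), (2, 36), (3, 75), (4, 84), (6, 51), (7, 74), (8, 66)])
v9: WRITE a=88  (a history now [(5, 31), (9, 88)])
v10: WRITE b=86  (b history now [(1, 37), (2, 36), (3, 75), (4, 84), (6, 51), (7, 74), (8, 66), (10, 86)])
v11: WRITE b=53  (b history now [(1, 37), (2, 36), (3, 75), (4, 84), (6, 51), (7, 74), (8, 66), (10, 86), (11, 53)])
v12: WRITE b=22  (b history now [(1, 37), (2, 36), (3, 75), (4, 84), (6, 51), (7, 74), (8, 66), (10, 86), (11, 53), (12, 22)])
v13: WRITE a=69  (a history now [(5, 31), (9, 88), (13, 69)])
READ b @v7: history=[(1, 37), (2, 36), (3, 75), (4, 84), (6, 51), (7, 74), (8, 66), (10, 86), (11, 53), (12, 22)] -> pick v7 -> 74
v14: WRITE a=56  (a history now [(5, 31), (9, 88), (13, 69), (14, 56)])
v15: WRITE a=65  (a history now [(5, 31), (9, 88), (13, 69), (14, 56), (15, 65)])
v16: WRITE b=55  (b history now [(1, 37), (2, 36), (3, 75), (4, 84), (6, 51), (7, 74), (8, 66), (10, 86), (11, 53), (12, 22), (16, 55)])
Read results in order: ['NONE', 'NONE', '36', 'NONE', '37', '36', '51', 'NONE', '31', 'NONE', '75', '74']
NONE count = 5

Answer: 5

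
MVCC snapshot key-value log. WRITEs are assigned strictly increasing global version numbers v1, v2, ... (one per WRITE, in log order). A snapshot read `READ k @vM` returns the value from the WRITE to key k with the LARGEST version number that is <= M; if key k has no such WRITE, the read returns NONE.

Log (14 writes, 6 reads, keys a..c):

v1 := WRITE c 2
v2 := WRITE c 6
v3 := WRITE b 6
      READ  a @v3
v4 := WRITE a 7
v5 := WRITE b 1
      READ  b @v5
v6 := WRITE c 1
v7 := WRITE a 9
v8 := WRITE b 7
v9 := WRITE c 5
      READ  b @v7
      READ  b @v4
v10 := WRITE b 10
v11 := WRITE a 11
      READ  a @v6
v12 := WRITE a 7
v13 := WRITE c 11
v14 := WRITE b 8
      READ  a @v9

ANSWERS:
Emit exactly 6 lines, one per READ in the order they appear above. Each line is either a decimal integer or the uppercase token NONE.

Answer: NONE
1
1
6
7
9

Derivation:
v1: WRITE c=2  (c history now [(1, 2)])
v2: WRITE c=6  (c history now [(1, 2), (2, 6)])
v3: WRITE b=6  (b history now [(3, 6)])
READ a @v3: history=[] -> no version <= 3 -> NONE
v4: WRITE a=7  (a history now [(4, 7)])
v5: WRITE b=1  (b history now [(3, 6), (5, 1)])
READ b @v5: history=[(3, 6), (5, 1)] -> pick v5 -> 1
v6: WRITE c=1  (c history now [(1, 2), (2, 6), (6, 1)])
v7: WRITE a=9  (a history now [(4, 7), (7, 9)])
v8: WRITE b=7  (b history now [(3, 6), (5, 1), (8, 7)])
v9: WRITE c=5  (c history now [(1, 2), (2, 6), (6, 1), (9, 5)])
READ b @v7: history=[(3, 6), (5, 1), (8, 7)] -> pick v5 -> 1
READ b @v4: history=[(3, 6), (5, 1), (8, 7)] -> pick v3 -> 6
v10: WRITE b=10  (b history now [(3, 6), (5, 1), (8, 7), (10, 10)])
v11: WRITE a=11  (a history now [(4, 7), (7, 9), (11, 11)])
READ a @v6: history=[(4, 7), (7, 9), (11, 11)] -> pick v4 -> 7
v12: WRITE a=7  (a history now [(4, 7), (7, 9), (11, 11), (12, 7)])
v13: WRITE c=11  (c history now [(1, 2), (2, 6), (6, 1), (9, 5), (13, 11)])
v14: WRITE b=8  (b history now [(3, 6), (5, 1), (8, 7), (10, 10), (14, 8)])
READ a @v9: history=[(4, 7), (7, 9), (11, 11), (12, 7)] -> pick v7 -> 9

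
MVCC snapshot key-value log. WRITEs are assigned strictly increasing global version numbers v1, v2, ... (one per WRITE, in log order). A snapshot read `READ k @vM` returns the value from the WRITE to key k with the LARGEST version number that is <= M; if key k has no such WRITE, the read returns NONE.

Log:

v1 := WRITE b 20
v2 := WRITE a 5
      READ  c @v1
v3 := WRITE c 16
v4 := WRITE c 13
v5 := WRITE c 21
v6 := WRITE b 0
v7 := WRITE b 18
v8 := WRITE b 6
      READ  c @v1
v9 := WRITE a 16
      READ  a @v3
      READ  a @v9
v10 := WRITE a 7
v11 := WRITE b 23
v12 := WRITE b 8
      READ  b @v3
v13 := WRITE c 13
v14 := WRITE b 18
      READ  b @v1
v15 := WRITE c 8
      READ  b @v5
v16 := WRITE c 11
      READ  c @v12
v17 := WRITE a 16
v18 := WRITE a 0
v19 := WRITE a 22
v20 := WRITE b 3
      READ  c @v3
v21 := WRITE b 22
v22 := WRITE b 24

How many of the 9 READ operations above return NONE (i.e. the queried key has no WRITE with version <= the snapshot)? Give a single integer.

Answer: 2

Derivation:
v1: WRITE b=20  (b history now [(1, 20)])
v2: WRITE a=5  (a history now [(2, 5)])
READ c @v1: history=[] -> no version <= 1 -> NONE
v3: WRITE c=16  (c history now [(3, 16)])
v4: WRITE c=13  (c history now [(3, 16), (4, 13)])
v5: WRITE c=21  (c history now [(3, 16), (4, 13), (5, 21)])
v6: WRITE b=0  (b history now [(1, 20), (6, 0)])
v7: WRITE b=18  (b history now [(1, 20), (6, 0), (7, 18)])
v8: WRITE b=6  (b history now [(1, 20), (6, 0), (7, 18), (8, 6)])
READ c @v1: history=[(3, 16), (4, 13), (5, 21)] -> no version <= 1 -> NONE
v9: WRITE a=16  (a history now [(2, 5), (9, 16)])
READ a @v3: history=[(2, 5), (9, 16)] -> pick v2 -> 5
READ a @v9: history=[(2, 5), (9, 16)] -> pick v9 -> 16
v10: WRITE a=7  (a history now [(2, 5), (9, 16), (10, 7)])
v11: WRITE b=23  (b history now [(1, 20), (6, 0), (7, 18), (8, 6), (11, 23)])
v12: WRITE b=8  (b history now [(1, 20), (6, 0), (7, 18), (8, 6), (11, 23), (12, 8)])
READ b @v3: history=[(1, 20), (6, 0), (7, 18), (8, 6), (11, 23), (12, 8)] -> pick v1 -> 20
v13: WRITE c=13  (c history now [(3, 16), (4, 13), (5, 21), (13, 13)])
v14: WRITE b=18  (b history now [(1, 20), (6, 0), (7, 18), (8, 6), (11, 23), (12, 8), (14, 18)])
READ b @v1: history=[(1, 20), (6, 0), (7, 18), (8, 6), (11, 23), (12, 8), (14, 18)] -> pick v1 -> 20
v15: WRITE c=8  (c history now [(3, 16), (4, 13), (5, 21), (13, 13), (15, 8)])
READ b @v5: history=[(1, 20), (6, 0), (7, 18), (8, 6), (11, 23), (12, 8), (14, 18)] -> pick v1 -> 20
v16: WRITE c=11  (c history now [(3, 16), (4, 13), (5, 21), (13, 13), (15, 8), (16, 11)])
READ c @v12: history=[(3, 16), (4, 13), (5, 21), (13, 13), (15, 8), (16, 11)] -> pick v5 -> 21
v17: WRITE a=16  (a history now [(2, 5), (9, 16), (10, 7), (17, 16)])
v18: WRITE a=0  (a history now [(2, 5), (9, 16), (10, 7), (17, 16), (18, 0)])
v19: WRITE a=22  (a history now [(2, 5), (9, 16), (10, 7), (17, 16), (18, 0), (19, 22)])
v20: WRITE b=3  (b history now [(1, 20), (6, 0), (7, 18), (8, 6), (11, 23), (12, 8), (14, 18), (20, 3)])
READ c @v3: history=[(3, 16), (4, 13), (5, 21), (13, 13), (15, 8), (16, 11)] -> pick v3 -> 16
v21: WRITE b=22  (b history now [(1, 20), (6, 0), (7, 18), (8, 6), (11, 23), (12, 8), (14, 18), (20, 3), (21, 22)])
v22: WRITE b=24  (b history now [(1, 20), (6, 0), (7, 18), (8, 6), (11, 23), (12, 8), (14, 18), (20, 3), (21, 22), (22, 24)])
Read results in order: ['NONE', 'NONE', '5', '16', '20', '20', '20', '21', '16']
NONE count = 2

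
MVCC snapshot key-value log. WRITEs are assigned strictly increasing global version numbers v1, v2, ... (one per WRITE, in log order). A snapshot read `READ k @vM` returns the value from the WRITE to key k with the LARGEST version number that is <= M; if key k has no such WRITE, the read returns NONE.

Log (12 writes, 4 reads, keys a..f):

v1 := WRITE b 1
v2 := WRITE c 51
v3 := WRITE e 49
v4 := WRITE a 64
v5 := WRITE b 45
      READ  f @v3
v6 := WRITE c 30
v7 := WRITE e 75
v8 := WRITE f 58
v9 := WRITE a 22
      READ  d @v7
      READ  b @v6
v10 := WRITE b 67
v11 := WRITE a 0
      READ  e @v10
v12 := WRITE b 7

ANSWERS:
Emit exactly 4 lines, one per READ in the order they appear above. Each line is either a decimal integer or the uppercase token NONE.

Answer: NONE
NONE
45
75

Derivation:
v1: WRITE b=1  (b history now [(1, 1)])
v2: WRITE c=51  (c history now [(2, 51)])
v3: WRITE e=49  (e history now [(3, 49)])
v4: WRITE a=64  (a history now [(4, 64)])
v5: WRITE b=45  (b history now [(1, 1), (5, 45)])
READ f @v3: history=[] -> no version <= 3 -> NONE
v6: WRITE c=30  (c history now [(2, 51), (6, 30)])
v7: WRITE e=75  (e history now [(3, 49), (7, 75)])
v8: WRITE f=58  (f history now [(8, 58)])
v9: WRITE a=22  (a history now [(4, 64), (9, 22)])
READ d @v7: history=[] -> no version <= 7 -> NONE
READ b @v6: history=[(1, 1), (5, 45)] -> pick v5 -> 45
v10: WRITE b=67  (b history now [(1, 1), (5, 45), (10, 67)])
v11: WRITE a=0  (a history now [(4, 64), (9, 22), (11, 0)])
READ e @v10: history=[(3, 49), (7, 75)] -> pick v7 -> 75
v12: WRITE b=7  (b history now [(1, 1), (5, 45), (10, 67), (12, 7)])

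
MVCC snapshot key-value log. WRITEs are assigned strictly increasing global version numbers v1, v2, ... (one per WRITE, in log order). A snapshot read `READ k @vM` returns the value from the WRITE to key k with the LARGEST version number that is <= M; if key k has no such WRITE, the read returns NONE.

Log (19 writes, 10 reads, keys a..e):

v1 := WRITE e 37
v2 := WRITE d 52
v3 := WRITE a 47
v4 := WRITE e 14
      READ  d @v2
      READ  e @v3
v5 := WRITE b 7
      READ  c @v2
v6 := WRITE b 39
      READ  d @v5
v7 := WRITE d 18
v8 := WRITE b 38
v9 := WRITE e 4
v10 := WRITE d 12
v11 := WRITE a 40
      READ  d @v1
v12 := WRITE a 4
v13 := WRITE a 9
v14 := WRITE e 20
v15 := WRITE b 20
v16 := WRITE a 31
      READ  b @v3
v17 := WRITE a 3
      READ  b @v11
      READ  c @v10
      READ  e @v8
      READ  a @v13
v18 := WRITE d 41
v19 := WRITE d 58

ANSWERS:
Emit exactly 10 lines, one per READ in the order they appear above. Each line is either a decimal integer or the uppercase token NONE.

v1: WRITE e=37  (e history now [(1, 37)])
v2: WRITE d=52  (d history now [(2, 52)])
v3: WRITE a=47  (a history now [(3, 47)])
v4: WRITE e=14  (e history now [(1, 37), (4, 14)])
READ d @v2: history=[(2, 52)] -> pick v2 -> 52
READ e @v3: history=[(1, 37), (4, 14)] -> pick v1 -> 37
v5: WRITE b=7  (b history now [(5, 7)])
READ c @v2: history=[] -> no version <= 2 -> NONE
v6: WRITE b=39  (b history now [(5, 7), (6, 39)])
READ d @v5: history=[(2, 52)] -> pick v2 -> 52
v7: WRITE d=18  (d history now [(2, 52), (7, 18)])
v8: WRITE b=38  (b history now [(5, 7), (6, 39), (8, 38)])
v9: WRITE e=4  (e history now [(1, 37), (4, 14), (9, 4)])
v10: WRITE d=12  (d history now [(2, 52), (7, 18), (10, 12)])
v11: WRITE a=40  (a history now [(3, 47), (11, 40)])
READ d @v1: history=[(2, 52), (7, 18), (10, 12)] -> no version <= 1 -> NONE
v12: WRITE a=4  (a history now [(3, 47), (11, 40), (12, 4)])
v13: WRITE a=9  (a history now [(3, 47), (11, 40), (12, 4), (13, 9)])
v14: WRITE e=20  (e history now [(1, 37), (4, 14), (9, 4), (14, 20)])
v15: WRITE b=20  (b history now [(5, 7), (6, 39), (8, 38), (15, 20)])
v16: WRITE a=31  (a history now [(3, 47), (11, 40), (12, 4), (13, 9), (16, 31)])
READ b @v3: history=[(5, 7), (6, 39), (8, 38), (15, 20)] -> no version <= 3 -> NONE
v17: WRITE a=3  (a history now [(3, 47), (11, 40), (12, 4), (13, 9), (16, 31), (17, 3)])
READ b @v11: history=[(5, 7), (6, 39), (8, 38), (15, 20)] -> pick v8 -> 38
READ c @v10: history=[] -> no version <= 10 -> NONE
READ e @v8: history=[(1, 37), (4, 14), (9, 4), (14, 20)] -> pick v4 -> 14
READ a @v13: history=[(3, 47), (11, 40), (12, 4), (13, 9), (16, 31), (17, 3)] -> pick v13 -> 9
v18: WRITE d=41  (d history now [(2, 52), (7, 18), (10, 12), (18, 41)])
v19: WRITE d=58  (d history now [(2, 52), (7, 18), (10, 12), (18, 41), (19, 58)])

Answer: 52
37
NONE
52
NONE
NONE
38
NONE
14
9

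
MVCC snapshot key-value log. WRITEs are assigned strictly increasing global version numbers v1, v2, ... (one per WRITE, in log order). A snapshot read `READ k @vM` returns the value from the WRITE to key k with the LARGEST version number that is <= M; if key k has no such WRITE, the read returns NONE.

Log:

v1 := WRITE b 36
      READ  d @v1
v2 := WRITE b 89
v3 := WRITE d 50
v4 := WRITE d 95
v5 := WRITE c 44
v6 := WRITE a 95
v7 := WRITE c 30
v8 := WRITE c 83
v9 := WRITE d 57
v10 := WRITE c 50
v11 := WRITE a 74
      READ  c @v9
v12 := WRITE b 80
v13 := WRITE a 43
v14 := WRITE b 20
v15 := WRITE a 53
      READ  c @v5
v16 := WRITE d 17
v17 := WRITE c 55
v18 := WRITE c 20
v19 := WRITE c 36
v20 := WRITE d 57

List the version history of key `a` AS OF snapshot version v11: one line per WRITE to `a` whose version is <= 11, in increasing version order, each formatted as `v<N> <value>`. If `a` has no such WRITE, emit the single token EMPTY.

Scan writes for key=a with version <= 11:
  v1 WRITE b 36 -> skip
  v2 WRITE b 89 -> skip
  v3 WRITE d 50 -> skip
  v4 WRITE d 95 -> skip
  v5 WRITE c 44 -> skip
  v6 WRITE a 95 -> keep
  v7 WRITE c 30 -> skip
  v8 WRITE c 83 -> skip
  v9 WRITE d 57 -> skip
  v10 WRITE c 50 -> skip
  v11 WRITE a 74 -> keep
  v12 WRITE b 80 -> skip
  v13 WRITE a 43 -> drop (> snap)
  v14 WRITE b 20 -> skip
  v15 WRITE a 53 -> drop (> snap)
  v16 WRITE d 17 -> skip
  v17 WRITE c 55 -> skip
  v18 WRITE c 20 -> skip
  v19 WRITE c 36 -> skip
  v20 WRITE d 57 -> skip
Collected: [(6, 95), (11, 74)]

Answer: v6 95
v11 74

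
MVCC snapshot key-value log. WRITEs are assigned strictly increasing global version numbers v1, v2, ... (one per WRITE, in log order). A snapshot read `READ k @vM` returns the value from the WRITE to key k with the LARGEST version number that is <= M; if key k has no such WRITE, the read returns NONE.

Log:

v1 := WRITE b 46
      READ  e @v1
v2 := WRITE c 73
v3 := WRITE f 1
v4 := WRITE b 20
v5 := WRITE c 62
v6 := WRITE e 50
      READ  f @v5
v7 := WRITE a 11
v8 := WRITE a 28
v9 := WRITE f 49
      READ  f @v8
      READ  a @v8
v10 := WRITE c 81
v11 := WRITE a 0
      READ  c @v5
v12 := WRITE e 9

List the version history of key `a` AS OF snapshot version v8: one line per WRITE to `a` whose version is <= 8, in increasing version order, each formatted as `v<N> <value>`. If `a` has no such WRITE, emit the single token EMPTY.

Answer: v7 11
v8 28

Derivation:
Scan writes for key=a with version <= 8:
  v1 WRITE b 46 -> skip
  v2 WRITE c 73 -> skip
  v3 WRITE f 1 -> skip
  v4 WRITE b 20 -> skip
  v5 WRITE c 62 -> skip
  v6 WRITE e 50 -> skip
  v7 WRITE a 11 -> keep
  v8 WRITE a 28 -> keep
  v9 WRITE f 49 -> skip
  v10 WRITE c 81 -> skip
  v11 WRITE a 0 -> drop (> snap)
  v12 WRITE e 9 -> skip
Collected: [(7, 11), (8, 28)]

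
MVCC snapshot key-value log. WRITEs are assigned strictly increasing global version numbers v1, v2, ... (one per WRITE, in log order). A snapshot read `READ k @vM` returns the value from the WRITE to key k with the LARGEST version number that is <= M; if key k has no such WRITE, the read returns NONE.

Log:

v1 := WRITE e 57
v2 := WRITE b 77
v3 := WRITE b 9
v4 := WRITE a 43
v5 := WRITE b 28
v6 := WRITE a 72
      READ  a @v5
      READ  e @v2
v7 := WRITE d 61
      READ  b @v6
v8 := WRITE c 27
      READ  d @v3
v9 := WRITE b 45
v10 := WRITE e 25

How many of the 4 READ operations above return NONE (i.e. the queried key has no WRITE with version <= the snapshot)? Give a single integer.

v1: WRITE e=57  (e history now [(1, 57)])
v2: WRITE b=77  (b history now [(2, 77)])
v3: WRITE b=9  (b history now [(2, 77), (3, 9)])
v4: WRITE a=43  (a history now [(4, 43)])
v5: WRITE b=28  (b history now [(2, 77), (3, 9), (5, 28)])
v6: WRITE a=72  (a history now [(4, 43), (6, 72)])
READ a @v5: history=[(4, 43), (6, 72)] -> pick v4 -> 43
READ e @v2: history=[(1, 57)] -> pick v1 -> 57
v7: WRITE d=61  (d history now [(7, 61)])
READ b @v6: history=[(2, 77), (3, 9), (5, 28)] -> pick v5 -> 28
v8: WRITE c=27  (c history now [(8, 27)])
READ d @v3: history=[(7, 61)] -> no version <= 3 -> NONE
v9: WRITE b=45  (b history now [(2, 77), (3, 9), (5, 28), (9, 45)])
v10: WRITE e=25  (e history now [(1, 57), (10, 25)])
Read results in order: ['43', '57', '28', 'NONE']
NONE count = 1

Answer: 1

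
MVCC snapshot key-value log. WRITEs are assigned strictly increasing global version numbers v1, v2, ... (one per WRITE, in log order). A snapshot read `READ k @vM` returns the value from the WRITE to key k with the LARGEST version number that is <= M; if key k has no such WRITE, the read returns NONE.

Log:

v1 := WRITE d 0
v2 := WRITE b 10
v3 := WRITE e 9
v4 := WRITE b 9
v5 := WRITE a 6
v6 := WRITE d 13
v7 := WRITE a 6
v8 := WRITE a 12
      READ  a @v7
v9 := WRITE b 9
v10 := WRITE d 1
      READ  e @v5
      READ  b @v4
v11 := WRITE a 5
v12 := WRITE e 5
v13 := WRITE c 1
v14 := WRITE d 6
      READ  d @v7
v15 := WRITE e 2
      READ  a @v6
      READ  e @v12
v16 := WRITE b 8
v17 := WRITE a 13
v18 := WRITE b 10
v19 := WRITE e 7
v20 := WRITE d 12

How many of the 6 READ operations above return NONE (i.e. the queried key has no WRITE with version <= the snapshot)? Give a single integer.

v1: WRITE d=0  (d history now [(1, 0)])
v2: WRITE b=10  (b history now [(2, 10)])
v3: WRITE e=9  (e history now [(3, 9)])
v4: WRITE b=9  (b history now [(2, 10), (4, 9)])
v5: WRITE a=6  (a history now [(5, 6)])
v6: WRITE d=13  (d history now [(1, 0), (6, 13)])
v7: WRITE a=6  (a history now [(5, 6), (7, 6)])
v8: WRITE a=12  (a history now [(5, 6), (7, 6), (8, 12)])
READ a @v7: history=[(5, 6), (7, 6), (8, 12)] -> pick v7 -> 6
v9: WRITE b=9  (b history now [(2, 10), (4, 9), (9, 9)])
v10: WRITE d=1  (d history now [(1, 0), (6, 13), (10, 1)])
READ e @v5: history=[(3, 9)] -> pick v3 -> 9
READ b @v4: history=[(2, 10), (4, 9), (9, 9)] -> pick v4 -> 9
v11: WRITE a=5  (a history now [(5, 6), (7, 6), (8, 12), (11, 5)])
v12: WRITE e=5  (e history now [(3, 9), (12, 5)])
v13: WRITE c=1  (c history now [(13, 1)])
v14: WRITE d=6  (d history now [(1, 0), (6, 13), (10, 1), (14, 6)])
READ d @v7: history=[(1, 0), (6, 13), (10, 1), (14, 6)] -> pick v6 -> 13
v15: WRITE e=2  (e history now [(3, 9), (12, 5), (15, 2)])
READ a @v6: history=[(5, 6), (7, 6), (8, 12), (11, 5)] -> pick v5 -> 6
READ e @v12: history=[(3, 9), (12, 5), (15, 2)] -> pick v12 -> 5
v16: WRITE b=8  (b history now [(2, 10), (4, 9), (9, 9), (16, 8)])
v17: WRITE a=13  (a history now [(5, 6), (7, 6), (8, 12), (11, 5), (17, 13)])
v18: WRITE b=10  (b history now [(2, 10), (4, 9), (9, 9), (16, 8), (18, 10)])
v19: WRITE e=7  (e history now [(3, 9), (12, 5), (15, 2), (19, 7)])
v20: WRITE d=12  (d history now [(1, 0), (6, 13), (10, 1), (14, 6), (20, 12)])
Read results in order: ['6', '9', '9', '13', '6', '5']
NONE count = 0

Answer: 0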